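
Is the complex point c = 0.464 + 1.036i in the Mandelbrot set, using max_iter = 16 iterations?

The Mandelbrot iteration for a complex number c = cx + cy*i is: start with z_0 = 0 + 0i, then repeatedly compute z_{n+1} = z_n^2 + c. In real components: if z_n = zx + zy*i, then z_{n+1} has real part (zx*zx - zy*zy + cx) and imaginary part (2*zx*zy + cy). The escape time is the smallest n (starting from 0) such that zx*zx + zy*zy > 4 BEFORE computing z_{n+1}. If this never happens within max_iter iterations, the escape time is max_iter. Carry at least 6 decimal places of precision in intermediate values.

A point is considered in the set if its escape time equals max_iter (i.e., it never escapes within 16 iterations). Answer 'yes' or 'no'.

z_0 = 0 + 0i, c = 0.4640 + 1.0360i
Iter 1: z = 0.4640 + 1.0360i, |z|^2 = 1.2886
Iter 2: z = -0.3940 + 1.9974i, |z|^2 = 4.1449
Escaped at iteration 2

Answer: no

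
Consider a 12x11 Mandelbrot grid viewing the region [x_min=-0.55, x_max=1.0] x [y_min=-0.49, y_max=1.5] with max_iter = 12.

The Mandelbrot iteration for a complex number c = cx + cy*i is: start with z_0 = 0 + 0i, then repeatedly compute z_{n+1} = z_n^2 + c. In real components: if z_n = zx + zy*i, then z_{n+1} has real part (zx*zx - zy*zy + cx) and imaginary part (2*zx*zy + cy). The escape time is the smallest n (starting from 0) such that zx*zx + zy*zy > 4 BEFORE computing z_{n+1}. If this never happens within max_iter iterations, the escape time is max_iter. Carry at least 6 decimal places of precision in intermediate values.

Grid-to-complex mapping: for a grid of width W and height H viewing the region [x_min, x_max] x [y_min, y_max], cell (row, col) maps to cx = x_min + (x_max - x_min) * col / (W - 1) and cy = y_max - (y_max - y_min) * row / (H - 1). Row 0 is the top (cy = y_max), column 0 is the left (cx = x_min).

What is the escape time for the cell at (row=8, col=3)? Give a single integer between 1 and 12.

z_0 = 0 + 0i, c = -0.1273 + -0.0920i
Iter 1: z = -0.1273 + -0.0920i, |z|^2 = 0.0247
Iter 2: z = -0.1195 + -0.0686i, |z|^2 = 0.0190
Iter 3: z = -0.1177 + -0.0756i, |z|^2 = 0.0196
Iter 4: z = -0.1191 + -0.0742i, |z|^2 = 0.0197
Iter 5: z = -0.1186 + -0.0743i, |z|^2 = 0.0196
Iter 6: z = -0.1187 + -0.0744i, |z|^2 = 0.0196
Iter 7: z = -0.1187 + -0.0743i, |z|^2 = 0.0196
Iter 8: z = -0.1187 + -0.0744i, |z|^2 = 0.0196
Iter 9: z = -0.1187 + -0.0743i, |z|^2 = 0.0196
Iter 10: z = -0.1187 + -0.0743i, |z|^2 = 0.0196
Iter 11: z = -0.1187 + -0.0743i, |z|^2 = 0.0196

Answer: 12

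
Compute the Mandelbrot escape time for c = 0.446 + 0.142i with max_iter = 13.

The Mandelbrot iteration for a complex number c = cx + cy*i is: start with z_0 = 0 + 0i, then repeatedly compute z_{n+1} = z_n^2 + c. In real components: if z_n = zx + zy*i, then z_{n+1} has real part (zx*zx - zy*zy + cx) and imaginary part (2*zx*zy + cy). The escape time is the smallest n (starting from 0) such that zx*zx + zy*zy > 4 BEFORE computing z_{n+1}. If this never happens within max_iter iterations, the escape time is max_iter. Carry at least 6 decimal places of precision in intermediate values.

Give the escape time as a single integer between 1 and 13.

Answer: 6

Derivation:
z_0 = 0 + 0i, c = 0.4460 + 0.1420i
Iter 1: z = 0.4460 + 0.1420i, |z|^2 = 0.2191
Iter 2: z = 0.6248 + 0.2687i, |z|^2 = 0.4625
Iter 3: z = 0.7641 + 0.4777i, |z|^2 = 0.8121
Iter 4: z = 0.8017 + 0.8720i, |z|^2 = 1.4032
Iter 5: z = 0.3283 + 1.5403i, |z|^2 = 2.4802
Iter 6: z = -1.8186 + 1.1532i, |z|^2 = 4.6374
Escaped at iteration 6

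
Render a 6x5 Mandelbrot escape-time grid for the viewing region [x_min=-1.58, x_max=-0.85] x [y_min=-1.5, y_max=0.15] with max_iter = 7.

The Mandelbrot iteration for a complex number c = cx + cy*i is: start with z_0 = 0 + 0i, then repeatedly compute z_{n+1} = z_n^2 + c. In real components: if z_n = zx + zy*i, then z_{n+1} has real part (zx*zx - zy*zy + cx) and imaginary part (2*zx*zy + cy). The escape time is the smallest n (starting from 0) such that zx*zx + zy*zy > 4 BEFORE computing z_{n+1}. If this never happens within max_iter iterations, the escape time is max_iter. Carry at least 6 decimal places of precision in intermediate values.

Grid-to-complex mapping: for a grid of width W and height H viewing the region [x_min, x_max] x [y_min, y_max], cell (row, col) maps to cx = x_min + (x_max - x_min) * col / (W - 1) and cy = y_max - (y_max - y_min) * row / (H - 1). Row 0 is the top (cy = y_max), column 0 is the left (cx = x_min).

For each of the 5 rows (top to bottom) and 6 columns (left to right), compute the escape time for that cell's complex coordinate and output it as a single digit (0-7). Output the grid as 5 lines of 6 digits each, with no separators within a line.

(row=0, col=0): c = -1.5800 + 0.1500i → escape time 5
(row=0, col=1): c = -1.4340 + 0.1500i → escape time 7
(row=0, col=2): c = -1.2880 + 0.1500i → escape time 7
(row=0, col=3): c = -1.1420 + 0.1500i → escape time 7
(row=0, col=4): c = -0.9960 + 0.1500i → escape time 7
(row=0, col=5): c = -0.8500 + 0.1500i → escape time 7
(row=1, col=0): c = -1.5800 + -0.2625i → escape time 4
(row=1, col=1): c = -1.4340 + -0.2625i → escape time 5
(row=1, col=2): c = -1.2880 + -0.2625i → escape time 7
(row=1, col=3): c = -1.1420 + -0.2625i → escape time 7
(row=1, col=4): c = -0.9960 + -0.2625i → escape time 7
(row=1, col=5): c = -0.8500 + -0.2625i → escape time 7
(row=2, col=0): c = -1.5800 + -0.6750i → escape time 3
(row=2, col=1): c = -1.4340 + -0.6750i → escape time 3
(row=2, col=2): c = -1.2880 + -0.6750i → escape time 3
(row=2, col=3): c = -1.1420 + -0.6750i → escape time 3
(row=2, col=4): c = -0.9960 + -0.6750i → escape time 4
(row=2, col=5): c = -0.8500 + -0.6750i → escape time 4
(row=3, col=0): c = -1.5800 + -1.0875i → escape time 2
(row=3, col=1): c = -1.4340 + -1.0875i → escape time 2
(row=3, col=2): c = -1.2880 + -1.0875i → escape time 3
(row=3, col=3): c = -1.1420 + -1.0875i → escape time 3
(row=3, col=4): c = -0.9960 + -1.0875i → escape time 3
(row=3, col=5): c = -0.8500 + -1.0875i → escape time 3
(row=4, col=0): c = -1.5800 + -1.5000i → escape time 1
(row=4, col=1): c = -1.4340 + -1.5000i → escape time 1
(row=4, col=2): c = -1.2880 + -1.5000i → escape time 2
(row=4, col=3): c = -1.1420 + -1.5000i → escape time 2
(row=4, col=4): c = -0.9960 + -1.5000i → escape time 2
(row=4, col=5): c = -0.8500 + -1.5000i → escape time 2

Answer: 577777
457777
333344
223333
112222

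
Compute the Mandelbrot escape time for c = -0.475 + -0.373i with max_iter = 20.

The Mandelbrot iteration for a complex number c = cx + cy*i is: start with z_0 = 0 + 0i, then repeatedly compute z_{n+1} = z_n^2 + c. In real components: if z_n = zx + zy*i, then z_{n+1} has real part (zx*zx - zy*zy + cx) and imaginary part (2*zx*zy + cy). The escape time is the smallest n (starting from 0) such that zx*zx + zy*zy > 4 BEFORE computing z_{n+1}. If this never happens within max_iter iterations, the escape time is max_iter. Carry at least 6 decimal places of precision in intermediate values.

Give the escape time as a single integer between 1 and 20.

z_0 = 0 + 0i, c = -0.4750 + -0.3730i
Iter 1: z = -0.4750 + -0.3730i, |z|^2 = 0.3648
Iter 2: z = -0.3885 + -0.0186i, |z|^2 = 0.1513
Iter 3: z = -0.3244 + -0.3585i, |z|^2 = 0.2338
Iter 4: z = -0.4983 + -0.1404i, |z|^2 = 0.2680
Iter 5: z = -0.2464 + -0.2331i, |z|^2 = 0.1151
Iter 6: z = -0.4686 + -0.2581i, |z|^2 = 0.2862
Iter 7: z = -0.3220 + -0.1311i, |z|^2 = 0.1209
Iter 8: z = -0.3885 + -0.2886i, |z|^2 = 0.2342
Iter 9: z = -0.4074 + -0.1488i, |z|^2 = 0.1881
Iter 10: z = -0.3312 + -0.2518i, |z|^2 = 0.1731
Iter 11: z = -0.4287 + -0.2062i, |z|^2 = 0.2263
Iter 12: z = -0.3337 + -0.1962i, |z|^2 = 0.1499
Iter 13: z = -0.4021 + -0.2421i, |z|^2 = 0.2203
Iter 14: z = -0.3719 + -0.1783i, |z|^2 = 0.1701
Iter 15: z = -0.3685 + -0.2403i, |z|^2 = 0.1936
Iter 16: z = -0.3970 + -0.1959i, |z|^2 = 0.1960
Iter 17: z = -0.3558 + -0.2175i, |z|^2 = 0.1739
Iter 18: z = -0.3957 + -0.2182i, |z|^2 = 0.2042
Iter 19: z = -0.3660 + -0.2003i, |z|^2 = 0.1741

Answer: 20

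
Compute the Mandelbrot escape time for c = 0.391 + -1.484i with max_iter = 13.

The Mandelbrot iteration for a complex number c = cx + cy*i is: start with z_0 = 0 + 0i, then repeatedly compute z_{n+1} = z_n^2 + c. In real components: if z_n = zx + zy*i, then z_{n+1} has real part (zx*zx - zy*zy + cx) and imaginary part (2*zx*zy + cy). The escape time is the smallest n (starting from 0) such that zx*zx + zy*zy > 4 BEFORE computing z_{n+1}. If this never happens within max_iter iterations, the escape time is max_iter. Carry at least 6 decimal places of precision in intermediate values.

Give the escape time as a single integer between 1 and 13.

Answer: 2

Derivation:
z_0 = 0 + 0i, c = 0.3910 + -1.4840i
Iter 1: z = 0.3910 + -1.4840i, |z|^2 = 2.3551
Iter 2: z = -1.6584 + -2.6445i, |z|^2 = 9.7435
Escaped at iteration 2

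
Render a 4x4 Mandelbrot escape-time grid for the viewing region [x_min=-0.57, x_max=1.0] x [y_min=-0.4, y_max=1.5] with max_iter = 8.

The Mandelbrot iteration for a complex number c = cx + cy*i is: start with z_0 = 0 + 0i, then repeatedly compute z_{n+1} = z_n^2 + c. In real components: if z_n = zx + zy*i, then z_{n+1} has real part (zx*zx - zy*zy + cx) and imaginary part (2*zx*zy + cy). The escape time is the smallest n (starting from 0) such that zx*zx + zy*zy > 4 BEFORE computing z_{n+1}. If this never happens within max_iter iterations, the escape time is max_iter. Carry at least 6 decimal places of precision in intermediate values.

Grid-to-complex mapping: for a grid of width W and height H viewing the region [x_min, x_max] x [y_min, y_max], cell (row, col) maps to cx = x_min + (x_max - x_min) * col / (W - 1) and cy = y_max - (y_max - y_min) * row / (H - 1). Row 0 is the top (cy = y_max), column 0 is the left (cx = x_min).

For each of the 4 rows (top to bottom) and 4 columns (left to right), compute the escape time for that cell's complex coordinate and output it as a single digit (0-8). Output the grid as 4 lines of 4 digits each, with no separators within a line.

(row=0, col=0): c = -0.5700 + 1.5000i → escape time 2
(row=0, col=1): c = -0.0467 + 1.5000i → escape time 2
(row=0, col=2): c = 0.4767 + 1.5000i → escape time 2
(row=0, col=3): c = 1.0000 + 1.5000i → escape time 2
(row=1, col=0): c = -0.5700 + 0.8667i → escape time 4
(row=1, col=1): c = -0.0467 + 0.8667i → escape time 8
(row=1, col=2): c = 0.4767 + 0.8667i → escape time 3
(row=1, col=3): c = 1.0000 + 0.8667i → escape time 2
(row=2, col=0): c = -0.5700 + 0.2333i → escape time 8
(row=2, col=1): c = -0.0467 + 0.2333i → escape time 8
(row=2, col=2): c = 0.4767 + 0.2333i → escape time 6
(row=2, col=3): c = 1.0000 + 0.2333i → escape time 2
(row=3, col=0): c = -0.5700 + -0.4000i → escape time 8
(row=3, col=1): c = -0.0467 + -0.4000i → escape time 8
(row=3, col=2): c = 0.4767 + -0.4000i → escape time 6
(row=3, col=3): c = 1.0000 + -0.4000i → escape time 2

Answer: 2222
4832
8862
8862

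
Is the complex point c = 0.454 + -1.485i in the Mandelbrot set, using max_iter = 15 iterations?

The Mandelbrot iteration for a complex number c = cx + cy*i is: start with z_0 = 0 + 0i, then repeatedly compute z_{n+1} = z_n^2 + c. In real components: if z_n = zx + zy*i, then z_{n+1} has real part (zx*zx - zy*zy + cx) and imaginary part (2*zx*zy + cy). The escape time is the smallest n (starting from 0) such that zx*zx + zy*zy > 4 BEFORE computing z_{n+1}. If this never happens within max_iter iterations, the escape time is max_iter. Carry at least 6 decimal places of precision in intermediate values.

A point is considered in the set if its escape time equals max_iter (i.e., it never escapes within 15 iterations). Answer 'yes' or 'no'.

Answer: no

Derivation:
z_0 = 0 + 0i, c = 0.4540 + -1.4850i
Iter 1: z = 0.4540 + -1.4850i, |z|^2 = 2.4113
Iter 2: z = -1.5451 + -2.8334i, |z|^2 = 10.4154
Escaped at iteration 2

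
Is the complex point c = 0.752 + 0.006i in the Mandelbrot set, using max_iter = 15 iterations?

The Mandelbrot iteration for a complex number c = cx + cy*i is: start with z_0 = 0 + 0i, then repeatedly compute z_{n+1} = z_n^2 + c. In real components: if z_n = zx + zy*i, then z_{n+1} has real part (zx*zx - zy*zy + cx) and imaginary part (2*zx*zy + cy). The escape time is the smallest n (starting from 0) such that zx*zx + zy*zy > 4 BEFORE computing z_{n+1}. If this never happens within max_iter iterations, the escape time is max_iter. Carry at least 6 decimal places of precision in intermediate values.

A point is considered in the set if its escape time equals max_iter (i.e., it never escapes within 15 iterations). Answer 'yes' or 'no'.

z_0 = 0 + 0i, c = 0.7520 + 0.0060i
Iter 1: z = 0.7520 + 0.0060i, |z|^2 = 0.5655
Iter 2: z = 1.3175 + 0.0150i, |z|^2 = 1.7359
Iter 3: z = 2.4875 + 0.0456i, |z|^2 = 6.1897
Escaped at iteration 3

Answer: no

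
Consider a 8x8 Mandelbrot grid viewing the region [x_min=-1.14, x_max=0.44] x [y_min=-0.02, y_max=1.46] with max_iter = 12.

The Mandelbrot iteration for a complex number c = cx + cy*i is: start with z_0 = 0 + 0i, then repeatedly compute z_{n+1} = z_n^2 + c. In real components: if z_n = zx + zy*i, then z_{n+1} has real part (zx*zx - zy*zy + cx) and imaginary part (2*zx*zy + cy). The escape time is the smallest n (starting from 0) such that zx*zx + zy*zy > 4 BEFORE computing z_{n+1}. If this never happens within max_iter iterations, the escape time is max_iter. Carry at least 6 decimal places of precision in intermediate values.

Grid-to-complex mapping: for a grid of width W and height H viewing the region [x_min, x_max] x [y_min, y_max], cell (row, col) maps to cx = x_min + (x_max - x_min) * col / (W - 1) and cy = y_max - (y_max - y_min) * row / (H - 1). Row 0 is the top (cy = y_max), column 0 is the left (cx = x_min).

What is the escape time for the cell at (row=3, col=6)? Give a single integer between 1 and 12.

Answer: 5

Derivation:
z_0 = 0 + 0i, c = 0.2143 + 0.8257i
Iter 1: z = 0.2143 + 0.8257i, |z|^2 = 0.7277
Iter 2: z = -0.4216 + 1.1796i, |z|^2 = 1.5692
Iter 3: z = -0.9994 + -0.1689i, |z|^2 = 1.0273
Iter 4: z = 1.1846 + 1.1633i, |z|^2 = 2.7566
Iter 5: z = 0.2641 + 3.5818i, |z|^2 = 12.8993
Escaped at iteration 5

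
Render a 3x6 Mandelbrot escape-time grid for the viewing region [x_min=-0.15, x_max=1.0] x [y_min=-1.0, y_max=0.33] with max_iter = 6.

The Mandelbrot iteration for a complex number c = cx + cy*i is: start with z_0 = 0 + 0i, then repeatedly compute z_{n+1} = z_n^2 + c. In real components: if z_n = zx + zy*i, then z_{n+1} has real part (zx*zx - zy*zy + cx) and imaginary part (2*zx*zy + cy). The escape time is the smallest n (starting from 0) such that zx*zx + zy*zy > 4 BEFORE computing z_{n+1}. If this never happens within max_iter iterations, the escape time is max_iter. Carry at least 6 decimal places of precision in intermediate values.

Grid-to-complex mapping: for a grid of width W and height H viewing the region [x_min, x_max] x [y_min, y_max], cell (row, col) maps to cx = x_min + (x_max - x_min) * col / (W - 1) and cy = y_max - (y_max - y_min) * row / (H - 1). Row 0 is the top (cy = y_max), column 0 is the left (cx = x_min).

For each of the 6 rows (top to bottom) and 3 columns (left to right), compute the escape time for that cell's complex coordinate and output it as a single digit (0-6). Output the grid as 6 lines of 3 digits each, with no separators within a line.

Answer: 662
662
662
662
642
632

Derivation:
(row=0, col=0): c = -0.1500 + 0.3300i → escape time 6
(row=0, col=1): c = 0.4250 + 0.3300i → escape time 6
(row=0, col=2): c = 1.0000 + 0.3300i → escape time 2
(row=1, col=0): c = -0.1500 + 0.0640i → escape time 6
(row=1, col=1): c = 0.4250 + 0.0640i → escape time 6
(row=1, col=2): c = 1.0000 + 0.0640i → escape time 2
(row=2, col=0): c = -0.1500 + -0.2020i → escape time 6
(row=2, col=1): c = 0.4250 + -0.2020i → escape time 6
(row=2, col=2): c = 1.0000 + -0.2020i → escape time 2
(row=3, col=0): c = -0.1500 + -0.4680i → escape time 6
(row=3, col=1): c = 0.4250 + -0.4680i → escape time 6
(row=3, col=2): c = 1.0000 + -0.4680i → escape time 2
(row=4, col=0): c = -0.1500 + -0.7340i → escape time 6
(row=4, col=1): c = 0.4250 + -0.7340i → escape time 4
(row=4, col=2): c = 1.0000 + -0.7340i → escape time 2
(row=5, col=0): c = -0.1500 + -1.0000i → escape time 6
(row=5, col=1): c = 0.4250 + -1.0000i → escape time 3
(row=5, col=2): c = 1.0000 + -1.0000i → escape time 2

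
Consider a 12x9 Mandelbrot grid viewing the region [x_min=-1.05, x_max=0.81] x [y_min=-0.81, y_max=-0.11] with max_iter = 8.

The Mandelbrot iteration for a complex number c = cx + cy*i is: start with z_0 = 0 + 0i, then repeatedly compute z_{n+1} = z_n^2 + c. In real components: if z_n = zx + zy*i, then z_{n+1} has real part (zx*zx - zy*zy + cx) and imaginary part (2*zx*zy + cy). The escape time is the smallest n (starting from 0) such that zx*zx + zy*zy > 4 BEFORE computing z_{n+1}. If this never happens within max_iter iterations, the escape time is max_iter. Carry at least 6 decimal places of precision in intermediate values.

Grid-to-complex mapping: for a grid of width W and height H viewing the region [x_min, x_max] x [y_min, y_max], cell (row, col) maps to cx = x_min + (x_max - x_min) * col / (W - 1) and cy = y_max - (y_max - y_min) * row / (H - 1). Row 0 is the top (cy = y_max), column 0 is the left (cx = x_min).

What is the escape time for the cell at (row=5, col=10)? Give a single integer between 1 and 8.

z_0 = 0 + 0i, c = 0.6409 + -0.5475i
Iter 1: z = 0.6409 + -0.5475i, |z|^2 = 0.7105
Iter 2: z = 0.7519 + -1.2493i, |z|^2 = 2.1261
Iter 3: z = -0.3545 + -2.4262i, |z|^2 = 6.0122
Escaped at iteration 3

Answer: 3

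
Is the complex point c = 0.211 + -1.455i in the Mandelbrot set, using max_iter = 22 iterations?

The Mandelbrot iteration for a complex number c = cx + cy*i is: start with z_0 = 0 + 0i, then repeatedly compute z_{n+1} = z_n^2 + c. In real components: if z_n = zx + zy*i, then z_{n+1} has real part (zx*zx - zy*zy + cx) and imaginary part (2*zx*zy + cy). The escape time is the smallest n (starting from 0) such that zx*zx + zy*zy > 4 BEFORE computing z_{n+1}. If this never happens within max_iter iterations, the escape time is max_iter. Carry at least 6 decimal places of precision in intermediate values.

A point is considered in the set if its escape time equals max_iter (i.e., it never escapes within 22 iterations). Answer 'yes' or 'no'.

Answer: no

Derivation:
z_0 = 0 + 0i, c = 0.2110 + -1.4550i
Iter 1: z = 0.2110 + -1.4550i, |z|^2 = 2.1615
Iter 2: z = -1.8615 + -2.0690i, |z|^2 = 7.7460
Escaped at iteration 2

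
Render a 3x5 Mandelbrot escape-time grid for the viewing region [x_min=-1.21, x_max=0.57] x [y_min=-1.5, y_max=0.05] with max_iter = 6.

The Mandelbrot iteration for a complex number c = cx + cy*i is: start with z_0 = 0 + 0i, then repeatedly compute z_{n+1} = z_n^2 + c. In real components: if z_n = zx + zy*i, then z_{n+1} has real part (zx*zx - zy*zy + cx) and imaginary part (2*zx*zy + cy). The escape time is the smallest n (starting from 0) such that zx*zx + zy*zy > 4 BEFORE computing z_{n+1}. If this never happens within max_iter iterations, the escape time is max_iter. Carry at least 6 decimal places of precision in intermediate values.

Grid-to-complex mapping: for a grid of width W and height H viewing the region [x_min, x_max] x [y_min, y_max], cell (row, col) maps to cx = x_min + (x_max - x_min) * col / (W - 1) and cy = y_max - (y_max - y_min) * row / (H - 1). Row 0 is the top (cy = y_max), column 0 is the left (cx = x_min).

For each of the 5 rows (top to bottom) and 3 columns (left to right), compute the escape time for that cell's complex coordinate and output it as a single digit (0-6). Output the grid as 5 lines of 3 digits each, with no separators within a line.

(row=0, col=0): c = -1.2100 + 0.0500i → escape time 6
(row=0, col=1): c = -0.3200 + 0.0500i → escape time 6
(row=0, col=2): c = 0.5700 + 0.0500i → escape time 4
(row=1, col=0): c = -1.2100 + -0.3375i → escape time 6
(row=1, col=1): c = -0.3200 + -0.3375i → escape time 6
(row=1, col=2): c = 0.5700 + -0.3375i → escape time 4
(row=2, col=0): c = -1.2100 + -0.7250i → escape time 3
(row=2, col=1): c = -0.3200 + -0.7250i → escape time 6
(row=2, col=2): c = 0.5700 + -0.7250i → escape time 3
(row=3, col=0): c = -1.2100 + -1.1125i → escape time 3
(row=3, col=1): c = -0.3200 + -1.1125i → escape time 4
(row=3, col=2): c = 0.5700 + -1.1125i → escape time 2
(row=4, col=0): c = -1.2100 + -1.5000i → escape time 2
(row=4, col=1): c = -0.3200 + -1.5000i → escape time 2
(row=4, col=2): c = 0.5700 + -1.5000i → escape time 2

Answer: 664
664
363
342
222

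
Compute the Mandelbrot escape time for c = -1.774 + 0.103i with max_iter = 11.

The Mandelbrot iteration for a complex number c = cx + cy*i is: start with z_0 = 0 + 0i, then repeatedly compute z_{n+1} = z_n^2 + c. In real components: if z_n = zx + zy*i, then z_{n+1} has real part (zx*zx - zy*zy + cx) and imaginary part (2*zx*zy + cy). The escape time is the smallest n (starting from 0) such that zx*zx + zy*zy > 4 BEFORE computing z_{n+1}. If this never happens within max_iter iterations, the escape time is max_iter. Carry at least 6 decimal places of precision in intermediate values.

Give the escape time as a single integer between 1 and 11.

z_0 = 0 + 0i, c = -1.7740 + 0.1030i
Iter 1: z = -1.7740 + 0.1030i, |z|^2 = 3.1577
Iter 2: z = 1.3625 + -0.2624i, |z|^2 = 1.9252
Iter 3: z = 0.0134 + -0.6121i, |z|^2 = 0.3749
Iter 4: z = -2.1485 + 0.0865i, |z|^2 = 4.6237
Escaped at iteration 4

Answer: 4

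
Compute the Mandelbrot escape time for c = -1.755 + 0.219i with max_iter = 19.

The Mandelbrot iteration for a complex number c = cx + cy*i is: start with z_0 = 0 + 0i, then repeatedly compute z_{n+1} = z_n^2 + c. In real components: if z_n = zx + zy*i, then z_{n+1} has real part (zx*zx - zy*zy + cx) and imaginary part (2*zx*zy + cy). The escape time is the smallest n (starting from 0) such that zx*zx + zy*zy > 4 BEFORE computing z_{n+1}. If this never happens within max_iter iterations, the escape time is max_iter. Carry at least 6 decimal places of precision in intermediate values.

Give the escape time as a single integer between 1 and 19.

z_0 = 0 + 0i, c = -1.7550 + 0.2190i
Iter 1: z = -1.7550 + 0.2190i, |z|^2 = 3.1280
Iter 2: z = 1.2771 + -0.5497i, |z|^2 = 1.9331
Iter 3: z = -0.4263 + -1.1850i, |z|^2 = 1.5859
Iter 4: z = -2.9775 + 1.2292i, |z|^2 = 10.3763
Escaped at iteration 4

Answer: 4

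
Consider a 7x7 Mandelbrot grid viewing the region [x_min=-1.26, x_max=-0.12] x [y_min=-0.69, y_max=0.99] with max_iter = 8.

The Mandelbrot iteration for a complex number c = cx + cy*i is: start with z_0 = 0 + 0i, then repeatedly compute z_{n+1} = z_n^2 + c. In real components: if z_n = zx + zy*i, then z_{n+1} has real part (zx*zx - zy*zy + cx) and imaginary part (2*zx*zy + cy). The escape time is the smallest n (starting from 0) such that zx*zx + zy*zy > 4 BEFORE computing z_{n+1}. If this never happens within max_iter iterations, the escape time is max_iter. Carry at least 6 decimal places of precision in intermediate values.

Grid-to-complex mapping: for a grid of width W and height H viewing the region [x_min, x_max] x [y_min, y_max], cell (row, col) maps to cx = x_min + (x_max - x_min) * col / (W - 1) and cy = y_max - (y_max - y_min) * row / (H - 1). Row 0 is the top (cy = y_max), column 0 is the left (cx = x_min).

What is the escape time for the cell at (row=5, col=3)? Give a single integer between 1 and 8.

Answer: 8

Derivation:
z_0 = 0 + 0i, c = -0.6900 + -0.4100i
Iter 1: z = -0.6900 + -0.4100i, |z|^2 = 0.6442
Iter 2: z = -0.3820 + 0.1558i, |z|^2 = 0.1702
Iter 3: z = -0.5683 + -0.5290i, |z|^2 = 0.6029
Iter 4: z = -0.6469 + 0.1913i, |z|^2 = 0.4550
Iter 5: z = -0.3082 + -0.6575i, |z|^2 = 0.5274
Iter 6: z = -1.0274 + -0.0047i, |z|^2 = 1.0555
Iter 7: z = 0.3655 + -0.4004i, |z|^2 = 0.2939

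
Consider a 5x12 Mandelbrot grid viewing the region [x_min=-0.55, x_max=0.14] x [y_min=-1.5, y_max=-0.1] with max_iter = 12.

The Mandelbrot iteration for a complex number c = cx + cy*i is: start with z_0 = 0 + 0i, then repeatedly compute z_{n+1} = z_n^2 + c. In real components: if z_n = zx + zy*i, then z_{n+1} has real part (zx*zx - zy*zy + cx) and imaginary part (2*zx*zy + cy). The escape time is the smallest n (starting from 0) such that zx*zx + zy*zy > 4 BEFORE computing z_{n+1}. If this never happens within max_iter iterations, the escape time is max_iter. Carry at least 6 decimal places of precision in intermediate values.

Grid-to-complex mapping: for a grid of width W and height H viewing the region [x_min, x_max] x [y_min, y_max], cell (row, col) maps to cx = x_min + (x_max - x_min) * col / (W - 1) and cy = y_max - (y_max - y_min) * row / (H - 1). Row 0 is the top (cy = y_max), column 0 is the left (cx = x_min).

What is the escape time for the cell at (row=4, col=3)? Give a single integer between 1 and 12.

z_0 = 0 + 0i, c = -0.0325 + -0.6091i
Iter 1: z = -0.0325 + -0.6091i, |z|^2 = 0.3720
Iter 2: z = -0.4024 + -0.5695i, |z|^2 = 0.4863
Iter 3: z = -0.1949 + -0.1507i, |z|^2 = 0.0607
Iter 4: z = -0.0172 + -0.5503i, |z|^2 = 0.3032
Iter 5: z = -0.3351 + -0.5901i, |z|^2 = 0.4605
Iter 6: z = -0.2685 + -0.2136i, |z|^2 = 0.1177
Iter 7: z = -0.0061 + -0.4944i, |z|^2 = 0.2445
Iter 8: z = -0.2769 + -0.6031i, |z|^2 = 0.4404
Iter 9: z = -0.3196 + -0.2751i, |z|^2 = 0.1778
Iter 10: z = -0.0061 + -0.4333i, |z|^2 = 0.1878
Iter 11: z = -0.2202 + -0.6038i, |z|^2 = 0.4131

Answer: 12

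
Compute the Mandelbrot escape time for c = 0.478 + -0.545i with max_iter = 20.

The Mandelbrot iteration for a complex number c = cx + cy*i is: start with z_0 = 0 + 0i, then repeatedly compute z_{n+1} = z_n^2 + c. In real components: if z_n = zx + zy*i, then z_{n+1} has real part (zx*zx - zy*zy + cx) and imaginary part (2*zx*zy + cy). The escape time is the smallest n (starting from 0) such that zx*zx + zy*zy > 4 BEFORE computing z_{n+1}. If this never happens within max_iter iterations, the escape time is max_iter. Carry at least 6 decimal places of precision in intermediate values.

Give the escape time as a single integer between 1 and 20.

z_0 = 0 + 0i, c = 0.4780 + -0.5450i
Iter 1: z = 0.4780 + -0.5450i, |z|^2 = 0.5255
Iter 2: z = 0.4095 + -1.0660i, |z|^2 = 1.3041
Iter 3: z = -0.4907 + -1.4180i, |z|^2 = 2.2515
Iter 4: z = -1.2918 + 0.8467i, |z|^2 = 2.3858
Iter 5: z = 1.4299 + -2.7327i, |z|^2 = 9.5123
Escaped at iteration 5

Answer: 5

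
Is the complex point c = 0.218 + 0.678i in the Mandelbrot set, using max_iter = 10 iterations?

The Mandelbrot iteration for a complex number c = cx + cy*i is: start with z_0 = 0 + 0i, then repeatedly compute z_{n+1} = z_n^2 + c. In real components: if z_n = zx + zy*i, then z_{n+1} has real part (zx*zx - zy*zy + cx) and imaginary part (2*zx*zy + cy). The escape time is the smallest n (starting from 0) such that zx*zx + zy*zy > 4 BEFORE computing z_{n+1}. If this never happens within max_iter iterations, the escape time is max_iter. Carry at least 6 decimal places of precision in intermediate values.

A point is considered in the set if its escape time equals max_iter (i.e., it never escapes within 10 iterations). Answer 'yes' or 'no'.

Answer: no

Derivation:
z_0 = 0 + 0i, c = 0.2180 + 0.6780i
Iter 1: z = 0.2180 + 0.6780i, |z|^2 = 0.5072
Iter 2: z = -0.1942 + 0.9736i, |z|^2 = 0.9856
Iter 3: z = -0.6922 + 0.2999i, |z|^2 = 0.5691
Iter 4: z = 0.6072 + 0.2628i, |z|^2 = 0.4377
Iter 5: z = 0.5176 + 0.9971i, |z|^2 = 1.2622
Iter 6: z = -0.5083 + 1.7103i, |z|^2 = 3.1835
Iter 7: z = -2.4488 + -1.0606i, |z|^2 = 7.1215
Escaped at iteration 7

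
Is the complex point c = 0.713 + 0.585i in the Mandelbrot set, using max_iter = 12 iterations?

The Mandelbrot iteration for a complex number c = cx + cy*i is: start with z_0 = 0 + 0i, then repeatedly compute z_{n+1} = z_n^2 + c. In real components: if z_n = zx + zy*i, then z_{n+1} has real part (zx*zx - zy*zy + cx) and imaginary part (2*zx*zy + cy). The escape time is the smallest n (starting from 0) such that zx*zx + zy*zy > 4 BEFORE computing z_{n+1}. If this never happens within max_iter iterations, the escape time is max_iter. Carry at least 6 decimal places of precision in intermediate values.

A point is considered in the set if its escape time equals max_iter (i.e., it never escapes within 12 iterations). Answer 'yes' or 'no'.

z_0 = 0 + 0i, c = 0.7130 + 0.5850i
Iter 1: z = 0.7130 + 0.5850i, |z|^2 = 0.8506
Iter 2: z = 0.8791 + 1.4192i, |z|^2 = 2.7871
Iter 3: z = -0.5283 + 3.0804i, |z|^2 = 9.7678
Escaped at iteration 3

Answer: no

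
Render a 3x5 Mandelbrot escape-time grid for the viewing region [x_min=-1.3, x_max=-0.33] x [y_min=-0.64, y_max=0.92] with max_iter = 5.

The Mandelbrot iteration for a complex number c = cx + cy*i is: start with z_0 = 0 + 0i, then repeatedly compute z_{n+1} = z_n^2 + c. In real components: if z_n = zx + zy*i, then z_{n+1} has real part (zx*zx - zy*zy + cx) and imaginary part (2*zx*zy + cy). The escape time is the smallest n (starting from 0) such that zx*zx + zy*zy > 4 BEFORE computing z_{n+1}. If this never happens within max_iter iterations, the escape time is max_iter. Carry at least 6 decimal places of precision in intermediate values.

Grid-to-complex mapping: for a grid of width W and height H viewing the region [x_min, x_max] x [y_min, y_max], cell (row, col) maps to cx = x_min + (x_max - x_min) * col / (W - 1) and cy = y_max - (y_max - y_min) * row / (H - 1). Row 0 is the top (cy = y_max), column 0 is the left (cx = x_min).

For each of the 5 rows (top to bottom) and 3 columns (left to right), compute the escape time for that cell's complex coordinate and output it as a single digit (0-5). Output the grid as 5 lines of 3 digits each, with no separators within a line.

(row=0, col=0): c = -1.3000 + 0.9200i → escape time 3
(row=0, col=1): c = -0.8150 + 0.9200i → escape time 3
(row=0, col=2): c = -0.3300 + 0.9200i → escape time 5
(row=1, col=0): c = -1.3000 + 0.5300i → escape time 3
(row=1, col=1): c = -0.8150 + 0.5300i → escape time 5
(row=1, col=2): c = -0.3300 + 0.5300i → escape time 5
(row=2, col=0): c = -1.3000 + 0.1400i → escape time 5
(row=2, col=1): c = -0.8150 + 0.1400i → escape time 5
(row=2, col=2): c = -0.3300 + 0.1400i → escape time 5
(row=3, col=0): c = -1.3000 + -0.2500i → escape time 5
(row=3, col=1): c = -0.8150 + -0.2500i → escape time 5
(row=3, col=2): c = -0.3300 + -0.2500i → escape time 5
(row=4, col=0): c = -1.3000 + -0.6400i → escape time 3
(row=4, col=1): c = -0.8150 + -0.6400i → escape time 5
(row=4, col=2): c = -0.3300 + -0.6400i → escape time 5

Answer: 335
355
555
555
355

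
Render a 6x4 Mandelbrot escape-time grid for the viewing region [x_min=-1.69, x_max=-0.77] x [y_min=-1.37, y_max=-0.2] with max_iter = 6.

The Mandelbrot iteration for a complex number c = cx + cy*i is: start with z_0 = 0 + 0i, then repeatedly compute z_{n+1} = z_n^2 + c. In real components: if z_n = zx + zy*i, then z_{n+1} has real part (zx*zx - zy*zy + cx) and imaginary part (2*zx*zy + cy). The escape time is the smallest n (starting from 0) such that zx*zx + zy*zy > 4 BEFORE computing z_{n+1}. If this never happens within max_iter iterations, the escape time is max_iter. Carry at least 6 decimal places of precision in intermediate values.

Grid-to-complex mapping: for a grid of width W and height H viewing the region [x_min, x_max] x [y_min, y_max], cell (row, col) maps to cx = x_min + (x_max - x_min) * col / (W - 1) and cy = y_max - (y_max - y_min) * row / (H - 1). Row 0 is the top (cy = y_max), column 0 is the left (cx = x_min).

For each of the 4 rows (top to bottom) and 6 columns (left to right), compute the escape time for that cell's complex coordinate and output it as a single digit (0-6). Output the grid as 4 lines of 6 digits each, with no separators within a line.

Answer: 456666
333456
233333
112222

Derivation:
(row=0, col=0): c = -1.6900 + -0.2000i → escape time 4
(row=0, col=1): c = -1.5060 + -0.2000i → escape time 5
(row=0, col=2): c = -1.3220 + -0.2000i → escape time 6
(row=0, col=3): c = -1.1380 + -0.2000i → escape time 6
(row=0, col=4): c = -0.9540 + -0.2000i → escape time 6
(row=0, col=5): c = -0.7700 + -0.2000i → escape time 6
(row=1, col=0): c = -1.6900 + -0.5900i → escape time 3
(row=1, col=1): c = -1.5060 + -0.5900i → escape time 3
(row=1, col=2): c = -1.3220 + -0.5900i → escape time 3
(row=1, col=3): c = -1.1380 + -0.5900i → escape time 4
(row=1, col=4): c = -0.9540 + -0.5900i → escape time 5
(row=1, col=5): c = -0.7700 + -0.5900i → escape time 6
(row=2, col=0): c = -1.6900 + -0.9800i → escape time 2
(row=2, col=1): c = -1.5060 + -0.9800i → escape time 3
(row=2, col=2): c = -1.3220 + -0.9800i → escape time 3
(row=2, col=3): c = -1.1380 + -0.9800i → escape time 3
(row=2, col=4): c = -0.9540 + -0.9800i → escape time 3
(row=2, col=5): c = -0.7700 + -0.9800i → escape time 3
(row=3, col=0): c = -1.6900 + -1.3700i → escape time 1
(row=3, col=1): c = -1.5060 + -1.3700i → escape time 1
(row=3, col=2): c = -1.3220 + -1.3700i → escape time 2
(row=3, col=3): c = -1.1380 + -1.3700i → escape time 2
(row=3, col=4): c = -0.9540 + -1.3700i → escape time 2
(row=3, col=5): c = -0.7700 + -1.3700i → escape time 2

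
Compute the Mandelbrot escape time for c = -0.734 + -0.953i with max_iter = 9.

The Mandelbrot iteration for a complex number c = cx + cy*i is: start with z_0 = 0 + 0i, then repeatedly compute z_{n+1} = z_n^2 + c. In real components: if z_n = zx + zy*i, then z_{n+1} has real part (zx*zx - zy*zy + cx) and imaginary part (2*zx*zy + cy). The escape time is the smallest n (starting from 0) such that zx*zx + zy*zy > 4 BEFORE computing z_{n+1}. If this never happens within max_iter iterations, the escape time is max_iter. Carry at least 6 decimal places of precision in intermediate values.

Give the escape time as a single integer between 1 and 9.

Answer: 4

Derivation:
z_0 = 0 + 0i, c = -0.7340 + -0.9530i
Iter 1: z = -0.7340 + -0.9530i, |z|^2 = 1.4470
Iter 2: z = -1.1035 + 0.4460i, |z|^2 = 1.4165
Iter 3: z = 0.2847 + -1.9373i, |z|^2 = 3.8341
Iter 4: z = -4.4060 + -2.0560i, |z|^2 = 23.6405
Escaped at iteration 4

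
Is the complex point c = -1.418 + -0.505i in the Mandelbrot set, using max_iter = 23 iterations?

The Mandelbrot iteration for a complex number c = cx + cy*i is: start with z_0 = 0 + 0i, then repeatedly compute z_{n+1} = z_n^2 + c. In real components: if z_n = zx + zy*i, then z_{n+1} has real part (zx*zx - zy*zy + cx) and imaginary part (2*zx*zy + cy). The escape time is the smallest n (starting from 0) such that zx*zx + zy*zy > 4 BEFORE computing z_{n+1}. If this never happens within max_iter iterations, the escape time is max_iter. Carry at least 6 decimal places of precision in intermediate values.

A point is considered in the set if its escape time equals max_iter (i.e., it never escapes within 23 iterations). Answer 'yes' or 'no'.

Answer: no

Derivation:
z_0 = 0 + 0i, c = -1.4180 + -0.5050i
Iter 1: z = -1.4180 + -0.5050i, |z|^2 = 2.2657
Iter 2: z = 0.3377 + 0.9272i, |z|^2 = 0.9737
Iter 3: z = -2.1636 + 0.1212i, |z|^2 = 4.6960
Escaped at iteration 3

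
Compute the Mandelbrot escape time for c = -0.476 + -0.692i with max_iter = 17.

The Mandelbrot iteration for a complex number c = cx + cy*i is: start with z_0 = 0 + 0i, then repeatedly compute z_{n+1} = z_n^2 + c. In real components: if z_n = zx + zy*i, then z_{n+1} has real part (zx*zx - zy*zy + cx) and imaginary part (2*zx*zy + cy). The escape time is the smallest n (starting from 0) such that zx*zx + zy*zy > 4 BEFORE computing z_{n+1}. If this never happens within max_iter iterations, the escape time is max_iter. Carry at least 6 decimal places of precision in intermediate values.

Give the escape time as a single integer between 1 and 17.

Answer: 8

Derivation:
z_0 = 0 + 0i, c = -0.4760 + -0.6920i
Iter 1: z = -0.4760 + -0.6920i, |z|^2 = 0.7054
Iter 2: z = -0.7283 + -0.0332i, |z|^2 = 0.5315
Iter 3: z = 0.0533 + -0.6436i, |z|^2 = 0.4171
Iter 4: z = -0.8874 + -0.7606i, |z|^2 = 1.3660
Iter 5: z = -0.2670 + 0.6579i, |z|^2 = 0.5042
Iter 6: z = -0.8376 + -1.0434i, |z|^2 = 1.7902
Iter 7: z = -0.8631 + 1.0558i, |z|^2 = 1.8598
Iter 8: z = -0.8457 + -2.5147i, |z|^2 = 7.0388
Escaped at iteration 8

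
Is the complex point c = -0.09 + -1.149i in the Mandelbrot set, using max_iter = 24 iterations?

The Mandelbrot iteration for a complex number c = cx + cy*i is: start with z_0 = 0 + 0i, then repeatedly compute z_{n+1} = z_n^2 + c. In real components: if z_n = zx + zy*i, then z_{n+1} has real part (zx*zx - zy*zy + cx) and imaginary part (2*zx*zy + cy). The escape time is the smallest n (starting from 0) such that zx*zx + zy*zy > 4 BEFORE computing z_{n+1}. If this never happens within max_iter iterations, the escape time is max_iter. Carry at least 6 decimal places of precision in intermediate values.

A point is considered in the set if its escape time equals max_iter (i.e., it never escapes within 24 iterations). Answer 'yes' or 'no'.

z_0 = 0 + 0i, c = -0.0900 + -1.1490i
Iter 1: z = -0.0900 + -1.1490i, |z|^2 = 1.3283
Iter 2: z = -1.4021 + -0.9422i, |z|^2 = 2.8536
Iter 3: z = 0.9882 + 1.4931i, |z|^2 = 3.2057
Iter 4: z = -1.3427 + 1.8018i, |z|^2 = 5.0496
Escaped at iteration 4

Answer: no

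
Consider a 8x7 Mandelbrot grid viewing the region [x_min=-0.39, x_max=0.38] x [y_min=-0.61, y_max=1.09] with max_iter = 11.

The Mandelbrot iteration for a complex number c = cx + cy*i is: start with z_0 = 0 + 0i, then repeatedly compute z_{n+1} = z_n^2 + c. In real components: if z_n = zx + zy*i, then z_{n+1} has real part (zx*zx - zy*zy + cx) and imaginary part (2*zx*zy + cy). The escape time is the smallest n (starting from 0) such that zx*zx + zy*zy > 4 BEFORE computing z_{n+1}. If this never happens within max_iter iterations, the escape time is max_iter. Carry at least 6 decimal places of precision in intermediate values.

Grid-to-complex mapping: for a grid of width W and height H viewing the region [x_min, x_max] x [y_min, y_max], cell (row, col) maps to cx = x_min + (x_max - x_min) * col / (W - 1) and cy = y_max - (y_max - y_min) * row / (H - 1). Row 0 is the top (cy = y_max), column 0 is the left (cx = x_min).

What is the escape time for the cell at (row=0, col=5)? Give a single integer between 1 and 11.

Answer: 3

Derivation:
z_0 = 0 + 0i, c = 0.1600 + 1.0900i
Iter 1: z = 0.1600 + 1.0900i, |z|^2 = 1.2137
Iter 2: z = -1.0025 + 1.4388i, |z|^2 = 3.0752
Iter 3: z = -0.9051 + -1.7948i, |z|^2 = 4.0406
Escaped at iteration 3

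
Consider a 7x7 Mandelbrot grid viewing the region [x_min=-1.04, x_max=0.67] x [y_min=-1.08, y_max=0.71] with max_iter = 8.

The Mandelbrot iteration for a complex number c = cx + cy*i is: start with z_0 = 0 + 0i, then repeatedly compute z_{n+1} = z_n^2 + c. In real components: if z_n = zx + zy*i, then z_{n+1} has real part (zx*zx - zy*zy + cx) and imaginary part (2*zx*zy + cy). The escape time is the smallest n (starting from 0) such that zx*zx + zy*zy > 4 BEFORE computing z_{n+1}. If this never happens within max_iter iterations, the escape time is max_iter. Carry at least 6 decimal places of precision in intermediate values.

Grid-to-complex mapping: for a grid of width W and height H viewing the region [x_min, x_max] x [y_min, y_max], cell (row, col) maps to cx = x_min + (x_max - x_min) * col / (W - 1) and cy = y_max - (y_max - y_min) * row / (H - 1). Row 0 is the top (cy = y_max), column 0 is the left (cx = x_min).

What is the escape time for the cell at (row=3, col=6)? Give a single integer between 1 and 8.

z_0 = 0 + 0i, c = 0.6700 + -0.1850i
Iter 1: z = 0.6700 + -0.1850i, |z|^2 = 0.4831
Iter 2: z = 1.0847 + -0.4329i, |z|^2 = 1.3639
Iter 3: z = 1.6591 + -1.1241i, |z|^2 = 4.0163
Escaped at iteration 3

Answer: 3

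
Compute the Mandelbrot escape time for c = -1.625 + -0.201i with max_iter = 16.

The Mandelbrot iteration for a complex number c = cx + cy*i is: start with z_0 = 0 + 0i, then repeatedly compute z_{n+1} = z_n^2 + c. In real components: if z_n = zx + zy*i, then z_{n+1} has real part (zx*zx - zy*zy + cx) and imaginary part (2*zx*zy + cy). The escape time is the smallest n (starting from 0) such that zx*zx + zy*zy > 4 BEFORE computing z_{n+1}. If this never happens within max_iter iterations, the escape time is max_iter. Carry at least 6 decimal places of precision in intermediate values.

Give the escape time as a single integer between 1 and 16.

z_0 = 0 + 0i, c = -1.6250 + -0.2010i
Iter 1: z = -1.6250 + -0.2010i, |z|^2 = 2.6810
Iter 2: z = 0.9752 + 0.4522i, |z|^2 = 1.1556
Iter 3: z = -0.8785 + 0.6811i, |z|^2 = 1.2356
Iter 4: z = -1.3172 + -1.3976i, |z|^2 = 3.6883
Iter 5: z = -1.8434 + 3.4809i, |z|^2 = 15.5146
Escaped at iteration 5

Answer: 5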